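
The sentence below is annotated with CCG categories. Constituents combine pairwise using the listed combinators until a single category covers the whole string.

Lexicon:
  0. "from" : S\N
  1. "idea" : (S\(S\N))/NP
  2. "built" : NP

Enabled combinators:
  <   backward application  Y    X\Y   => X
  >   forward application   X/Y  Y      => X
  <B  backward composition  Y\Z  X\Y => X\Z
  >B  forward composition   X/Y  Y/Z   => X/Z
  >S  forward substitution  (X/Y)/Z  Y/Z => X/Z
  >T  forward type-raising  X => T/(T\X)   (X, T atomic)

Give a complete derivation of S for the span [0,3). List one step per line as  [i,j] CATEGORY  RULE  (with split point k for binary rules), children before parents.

[0,1] S\N  lex  "from"
[1,2] (S\(S\N))/NP  lex  "idea"
[2,3] NP  lex  "built"
[1,3] S\(S\N)  >  k=2
[0,3] S  <  k=1

[0,3] S   <
  [0,1] "from" : S\N
  [1,3] S\(S\N)   >
    [1,2] "idea" : (S\(S\N))/NP
    [2,3] "built" : NP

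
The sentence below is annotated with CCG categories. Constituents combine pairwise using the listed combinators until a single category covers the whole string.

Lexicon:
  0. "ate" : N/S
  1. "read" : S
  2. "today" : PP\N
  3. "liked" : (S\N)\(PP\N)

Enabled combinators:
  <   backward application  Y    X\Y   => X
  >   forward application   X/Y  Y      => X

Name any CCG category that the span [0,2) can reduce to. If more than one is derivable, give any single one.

[0,4] S   <
  [0,2] N   >
    [0,1] "ate" : N/S
    [1,2] "read" : S
  [2,4] S\N   <
    [2,3] "today" : PP\N
    [3,4] "liked" : (S\N)\(PP\N)

N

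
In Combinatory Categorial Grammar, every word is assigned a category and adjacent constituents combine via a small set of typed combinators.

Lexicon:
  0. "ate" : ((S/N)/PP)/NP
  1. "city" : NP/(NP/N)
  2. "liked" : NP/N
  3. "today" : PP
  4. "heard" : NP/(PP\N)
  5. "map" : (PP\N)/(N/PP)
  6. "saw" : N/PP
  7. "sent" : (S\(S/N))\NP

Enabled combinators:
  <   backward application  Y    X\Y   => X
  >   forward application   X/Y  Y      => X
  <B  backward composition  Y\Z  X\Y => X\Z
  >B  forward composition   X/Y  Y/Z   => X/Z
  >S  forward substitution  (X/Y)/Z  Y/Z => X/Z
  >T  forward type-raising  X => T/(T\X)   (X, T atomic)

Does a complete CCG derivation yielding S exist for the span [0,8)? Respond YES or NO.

YES

[0,8] S   <
  [0,4] S/N   >
    [0,3] (S/N)/PP   >
      [0,1] "ate" : ((S/N)/PP)/NP
      [1,3] NP   >
        [1,2] "city" : NP/(NP/N)
        [2,3] "liked" : NP/N
    [3,4] "today" : PP
  [4,8] S\(S/N)   <
    [4,7] NP   >
      [4,5] "heard" : NP/(PP\N)
      [5,7] PP\N   >
        [5,6] "map" : (PP\N)/(N/PP)
        [6,7] "saw" : N/PP
    [7,8] "sent" : (S\(S/N))\NP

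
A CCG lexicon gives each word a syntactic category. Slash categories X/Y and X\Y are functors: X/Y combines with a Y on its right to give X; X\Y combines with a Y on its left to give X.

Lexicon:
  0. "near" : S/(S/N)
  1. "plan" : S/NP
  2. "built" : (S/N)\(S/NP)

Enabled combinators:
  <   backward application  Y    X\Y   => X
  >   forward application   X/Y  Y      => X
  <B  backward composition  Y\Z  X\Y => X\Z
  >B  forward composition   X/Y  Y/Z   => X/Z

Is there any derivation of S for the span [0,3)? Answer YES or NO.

YES

[0,3] S   >
  [0,1] "near" : S/(S/N)
  [1,3] S/N   <
    [1,2] "plan" : S/NP
    [2,3] "built" : (S/N)\(S/NP)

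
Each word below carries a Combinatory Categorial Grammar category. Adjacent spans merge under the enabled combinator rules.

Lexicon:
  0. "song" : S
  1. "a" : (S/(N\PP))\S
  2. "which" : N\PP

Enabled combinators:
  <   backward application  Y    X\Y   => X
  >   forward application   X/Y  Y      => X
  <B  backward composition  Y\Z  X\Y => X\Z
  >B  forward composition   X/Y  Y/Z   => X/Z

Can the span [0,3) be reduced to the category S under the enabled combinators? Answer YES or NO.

[0,3] S   >
  [0,2] S/(N\PP)   <
    [0,1] "song" : S
    [1,2] "a" : (S/(N\PP))\S
  [2,3] "which" : N\PP

YES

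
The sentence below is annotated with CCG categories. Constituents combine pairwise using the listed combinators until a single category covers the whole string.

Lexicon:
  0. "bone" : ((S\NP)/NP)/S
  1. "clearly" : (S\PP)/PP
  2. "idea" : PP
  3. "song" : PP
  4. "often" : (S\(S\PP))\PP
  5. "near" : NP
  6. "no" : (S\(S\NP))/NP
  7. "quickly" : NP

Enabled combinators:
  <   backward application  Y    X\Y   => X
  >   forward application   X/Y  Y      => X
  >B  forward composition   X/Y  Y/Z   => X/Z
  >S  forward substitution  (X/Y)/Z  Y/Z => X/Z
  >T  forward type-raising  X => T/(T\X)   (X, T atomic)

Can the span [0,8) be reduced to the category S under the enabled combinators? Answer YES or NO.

[0,8] S   <
  [0,6] S\NP   >
    [0,5] (S\NP)/NP   >
      [0,1] "bone" : ((S\NP)/NP)/S
      [1,5] S   <
        [1,3] S\PP   >
          [1,2] "clearly" : (S\PP)/PP
          [2,3] "idea" : PP
        [3,5] S\(S\PP)   <
          [3,4] "song" : PP
          [4,5] "often" : (S\(S\PP))\PP
    [5,6] "near" : NP
  [6,8] S\(S\NP)   >
    [6,7] "no" : (S\(S\NP))/NP
    [7,8] "quickly" : NP

YES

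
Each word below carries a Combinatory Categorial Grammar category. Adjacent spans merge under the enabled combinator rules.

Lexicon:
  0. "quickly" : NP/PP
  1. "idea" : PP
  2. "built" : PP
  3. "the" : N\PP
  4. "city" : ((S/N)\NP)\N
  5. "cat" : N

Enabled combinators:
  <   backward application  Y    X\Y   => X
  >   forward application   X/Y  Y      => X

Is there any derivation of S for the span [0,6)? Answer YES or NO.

YES

[0,6] S   >
  [0,5] S/N   <
    [0,2] NP   >
      [0,1] "quickly" : NP/PP
      [1,2] "idea" : PP
    [2,5] (S/N)\NP   <
      [2,4] N   <
        [2,3] "built" : PP
        [3,4] "the" : N\PP
      [4,5] "city" : ((S/N)\NP)\N
  [5,6] "cat" : N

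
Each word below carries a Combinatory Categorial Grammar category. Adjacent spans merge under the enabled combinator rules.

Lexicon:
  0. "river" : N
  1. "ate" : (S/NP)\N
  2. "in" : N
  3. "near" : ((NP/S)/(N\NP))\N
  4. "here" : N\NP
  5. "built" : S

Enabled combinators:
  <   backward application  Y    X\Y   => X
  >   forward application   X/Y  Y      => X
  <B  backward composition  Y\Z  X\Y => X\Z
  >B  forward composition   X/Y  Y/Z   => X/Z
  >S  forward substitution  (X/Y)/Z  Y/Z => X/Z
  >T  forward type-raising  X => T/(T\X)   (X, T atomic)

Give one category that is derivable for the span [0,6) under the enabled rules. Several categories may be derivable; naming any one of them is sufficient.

[0,6] S   >
  [0,2] S/NP   <
    [0,1] "river" : N
    [1,2] "ate" : (S/NP)\N
  [2,6] NP   >
    [2,5] NP/S   >
      [2,4] (NP/S)/(N\NP)   <
        [2,3] "in" : N
        [3,4] "near" : ((NP/S)/(N\NP))\N
      [4,5] "here" : N\NP
    [5,6] "built" : S

S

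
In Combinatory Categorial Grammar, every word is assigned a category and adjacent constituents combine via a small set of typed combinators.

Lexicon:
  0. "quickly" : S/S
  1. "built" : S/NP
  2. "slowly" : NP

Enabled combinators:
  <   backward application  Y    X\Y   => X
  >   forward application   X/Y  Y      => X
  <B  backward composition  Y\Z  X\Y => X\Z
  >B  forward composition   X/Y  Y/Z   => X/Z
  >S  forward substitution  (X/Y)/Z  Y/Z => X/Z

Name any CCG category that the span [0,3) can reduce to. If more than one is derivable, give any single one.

S

[0,3] S   >
  [0,2] S/NP   >B
    [0,1] "quickly" : S/S
    [1,2] "built" : S/NP
  [2,3] "slowly" : NP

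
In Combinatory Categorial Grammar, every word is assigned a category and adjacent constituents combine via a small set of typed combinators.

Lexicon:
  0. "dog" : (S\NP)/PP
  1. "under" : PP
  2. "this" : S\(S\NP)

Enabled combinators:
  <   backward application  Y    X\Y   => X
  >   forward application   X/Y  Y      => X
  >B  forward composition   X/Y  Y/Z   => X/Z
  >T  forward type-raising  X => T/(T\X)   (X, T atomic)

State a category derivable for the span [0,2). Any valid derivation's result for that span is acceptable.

S\NP

[0,3] S   <
  [0,2] S\NP   >
    [0,1] "dog" : (S\NP)/PP
    [1,2] "under" : PP
  [2,3] "this" : S\(S\NP)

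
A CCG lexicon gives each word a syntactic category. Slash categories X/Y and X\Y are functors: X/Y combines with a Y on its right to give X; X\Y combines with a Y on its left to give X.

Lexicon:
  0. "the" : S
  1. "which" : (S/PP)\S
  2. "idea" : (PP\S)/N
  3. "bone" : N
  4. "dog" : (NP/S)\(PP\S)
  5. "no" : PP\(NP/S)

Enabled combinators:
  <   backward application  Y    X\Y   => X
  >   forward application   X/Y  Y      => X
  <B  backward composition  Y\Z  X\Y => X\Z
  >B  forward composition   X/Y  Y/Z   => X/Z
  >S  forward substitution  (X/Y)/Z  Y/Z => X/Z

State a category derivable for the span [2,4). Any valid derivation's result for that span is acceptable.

PP\S

[0,6] S   >
  [0,2] S/PP   <
    [0,1] "the" : S
    [1,2] "which" : (S/PP)\S
  [2,6] PP   <
    [2,5] NP/S   <
      [2,4] PP\S   >
        [2,3] "idea" : (PP\S)/N
        [3,4] "bone" : N
      [4,5] "dog" : (NP/S)\(PP\S)
    [5,6] "no" : PP\(NP/S)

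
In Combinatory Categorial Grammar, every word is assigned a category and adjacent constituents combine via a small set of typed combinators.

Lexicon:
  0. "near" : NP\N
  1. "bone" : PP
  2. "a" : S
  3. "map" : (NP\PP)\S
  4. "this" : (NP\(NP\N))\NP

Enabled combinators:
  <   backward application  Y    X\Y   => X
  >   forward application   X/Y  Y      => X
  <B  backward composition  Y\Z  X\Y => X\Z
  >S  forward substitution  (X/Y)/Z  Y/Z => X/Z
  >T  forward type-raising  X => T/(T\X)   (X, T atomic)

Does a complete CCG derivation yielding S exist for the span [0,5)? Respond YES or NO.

NO

NP\N PP S (NP\PP)\S (NP\(NP\N))\NP
CKY chart[0,5] = {N/(N\NP), NP, NP/(NP\NP), PP/(PP\NP), S/(S\NP)}; S ∉ chart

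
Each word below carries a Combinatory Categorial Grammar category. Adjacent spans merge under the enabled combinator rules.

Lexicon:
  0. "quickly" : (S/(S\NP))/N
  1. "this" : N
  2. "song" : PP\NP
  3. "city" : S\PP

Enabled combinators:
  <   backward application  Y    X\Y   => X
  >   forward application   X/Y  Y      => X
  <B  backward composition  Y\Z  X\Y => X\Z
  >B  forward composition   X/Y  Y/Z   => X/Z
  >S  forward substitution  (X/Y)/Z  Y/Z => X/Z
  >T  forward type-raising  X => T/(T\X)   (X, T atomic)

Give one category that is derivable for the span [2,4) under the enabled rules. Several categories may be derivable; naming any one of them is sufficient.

S\NP

[0,4] S   >
  [0,2] S/(S\NP)   >
    [0,1] "quickly" : (S/(S\NP))/N
    [1,2] "this" : N
  [2,4] S\NP   <B
    [2,3] "song" : PP\NP
    [3,4] "city" : S\PP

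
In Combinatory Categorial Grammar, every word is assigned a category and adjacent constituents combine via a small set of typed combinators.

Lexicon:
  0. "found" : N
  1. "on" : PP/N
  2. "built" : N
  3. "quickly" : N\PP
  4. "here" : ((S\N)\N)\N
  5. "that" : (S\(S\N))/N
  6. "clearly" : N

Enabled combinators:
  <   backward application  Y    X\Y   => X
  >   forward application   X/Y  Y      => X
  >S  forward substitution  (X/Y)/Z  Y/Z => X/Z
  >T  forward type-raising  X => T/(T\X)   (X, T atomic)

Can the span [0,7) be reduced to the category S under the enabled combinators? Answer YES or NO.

[0,7] S   <
  [0,5] S\N   <
    [0,1] "found" : N
    [1,5] (S\N)\N   <
      [1,4] N   <
        [1,3] PP   >
          [1,2] "on" : PP/N
          [2,3] "built" : N
        [3,4] "quickly" : N\PP
      [4,5] "here" : ((S\N)\N)\N
  [5,7] S\(S\N)   >
    [5,6] "that" : (S\(S\N))/N
    [6,7] "clearly" : N

YES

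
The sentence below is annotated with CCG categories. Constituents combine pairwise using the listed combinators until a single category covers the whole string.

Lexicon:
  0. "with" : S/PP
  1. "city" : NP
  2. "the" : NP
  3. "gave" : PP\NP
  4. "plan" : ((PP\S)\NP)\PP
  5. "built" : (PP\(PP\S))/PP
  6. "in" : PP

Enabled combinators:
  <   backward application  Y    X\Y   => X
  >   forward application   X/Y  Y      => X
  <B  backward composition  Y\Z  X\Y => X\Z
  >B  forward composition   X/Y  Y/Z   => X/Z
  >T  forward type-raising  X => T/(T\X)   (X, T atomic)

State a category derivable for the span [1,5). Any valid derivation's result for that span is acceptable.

[0,7] S   >
  [0,1] "with" : S/PP
  [1,7] PP   <
    [1,5] PP\S   <
      [1,2] "city" : NP
      [2,5] (PP\S)\NP   <
        [2,4] PP   <
          [2,3] "the" : NP
          [3,4] "gave" : PP\NP
        [4,5] "plan" : ((PP\S)\NP)\PP
    [5,7] PP\(PP\S)   >
      [5,6] "built" : (PP\(PP\S))/PP
      [6,7] "in" : PP

PP\S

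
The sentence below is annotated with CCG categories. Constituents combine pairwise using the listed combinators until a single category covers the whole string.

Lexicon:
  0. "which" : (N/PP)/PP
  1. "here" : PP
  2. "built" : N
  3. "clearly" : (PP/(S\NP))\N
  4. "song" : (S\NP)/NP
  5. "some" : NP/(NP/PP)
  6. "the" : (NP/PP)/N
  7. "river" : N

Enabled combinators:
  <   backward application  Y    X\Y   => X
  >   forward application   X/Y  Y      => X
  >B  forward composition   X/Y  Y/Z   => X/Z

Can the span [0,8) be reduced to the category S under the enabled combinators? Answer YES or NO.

NO

(N/PP)/PP PP N (PP/(S\NP))\N (S\NP)/NP NP/(NP/PP) (NP/PP)/N N
CKY chart[0,8] = {N}; S ∉ chart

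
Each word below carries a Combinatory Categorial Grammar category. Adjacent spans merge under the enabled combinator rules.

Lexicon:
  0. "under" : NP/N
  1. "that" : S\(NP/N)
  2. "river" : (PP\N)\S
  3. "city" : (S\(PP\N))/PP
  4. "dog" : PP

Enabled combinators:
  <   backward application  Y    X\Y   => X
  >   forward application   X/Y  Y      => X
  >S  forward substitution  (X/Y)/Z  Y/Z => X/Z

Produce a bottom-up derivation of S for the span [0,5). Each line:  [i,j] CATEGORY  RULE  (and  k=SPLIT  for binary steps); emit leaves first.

[0,1] NP/N  lex  "under"
[1,2] S\(NP/N)  lex  "that"
[0,2] S  <  k=1
[2,3] (PP\N)\S  lex  "river"
[0,3] PP\N  <  k=2
[3,4] (S\(PP\N))/PP  lex  "city"
[4,5] PP  lex  "dog"
[3,5] S\(PP\N)  >  k=4
[0,5] S  <  k=3

[0,5] S   <
  [0,3] PP\N   <
    [0,2] S   <
      [0,1] "under" : NP/N
      [1,2] "that" : S\(NP/N)
    [2,3] "river" : (PP\N)\S
  [3,5] S\(PP\N)   >
    [3,4] "city" : (S\(PP\N))/PP
    [4,5] "dog" : PP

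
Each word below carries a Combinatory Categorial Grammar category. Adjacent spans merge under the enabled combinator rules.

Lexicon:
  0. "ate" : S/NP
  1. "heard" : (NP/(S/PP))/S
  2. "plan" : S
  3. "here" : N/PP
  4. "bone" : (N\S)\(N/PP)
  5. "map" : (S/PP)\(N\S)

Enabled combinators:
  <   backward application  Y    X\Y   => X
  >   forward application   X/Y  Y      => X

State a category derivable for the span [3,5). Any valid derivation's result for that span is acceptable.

N\S

[0,6] S   >
  [0,1] "ate" : S/NP
  [1,6] NP   >
    [1,3] NP/(S/PP)   >
      [1,2] "heard" : (NP/(S/PP))/S
      [2,3] "plan" : S
    [3,6] S/PP   <
      [3,5] N\S   <
        [3,4] "here" : N/PP
        [4,5] "bone" : (N\S)\(N/PP)
      [5,6] "map" : (S/PP)\(N\S)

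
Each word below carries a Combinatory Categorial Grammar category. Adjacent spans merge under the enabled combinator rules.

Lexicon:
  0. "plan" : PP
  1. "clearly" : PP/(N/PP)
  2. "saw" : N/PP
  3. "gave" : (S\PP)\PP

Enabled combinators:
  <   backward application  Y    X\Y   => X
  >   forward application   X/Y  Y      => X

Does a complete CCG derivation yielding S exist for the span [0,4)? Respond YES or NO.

[0,4] S   <
  [0,1] "plan" : PP
  [1,4] S\PP   <
    [1,3] PP   >
      [1,2] "clearly" : PP/(N/PP)
      [2,3] "saw" : N/PP
    [3,4] "gave" : (S\PP)\PP

YES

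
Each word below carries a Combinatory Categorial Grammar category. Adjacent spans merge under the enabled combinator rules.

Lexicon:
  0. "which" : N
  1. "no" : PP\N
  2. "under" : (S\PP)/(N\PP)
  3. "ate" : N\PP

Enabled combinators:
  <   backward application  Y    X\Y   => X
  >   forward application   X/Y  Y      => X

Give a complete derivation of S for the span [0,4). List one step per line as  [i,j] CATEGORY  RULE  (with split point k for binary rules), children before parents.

[0,4] S   <
  [0,2] PP   <
    [0,1] "which" : N
    [1,2] "no" : PP\N
  [2,4] S\PP   >
    [2,3] "under" : (S\PP)/(N\PP)
    [3,4] "ate" : N\PP

[0,1] N  lex  "which"
[1,2] PP\N  lex  "no"
[0,2] PP  <  k=1
[2,3] (S\PP)/(N\PP)  lex  "under"
[3,4] N\PP  lex  "ate"
[2,4] S\PP  >  k=3
[0,4] S  <  k=2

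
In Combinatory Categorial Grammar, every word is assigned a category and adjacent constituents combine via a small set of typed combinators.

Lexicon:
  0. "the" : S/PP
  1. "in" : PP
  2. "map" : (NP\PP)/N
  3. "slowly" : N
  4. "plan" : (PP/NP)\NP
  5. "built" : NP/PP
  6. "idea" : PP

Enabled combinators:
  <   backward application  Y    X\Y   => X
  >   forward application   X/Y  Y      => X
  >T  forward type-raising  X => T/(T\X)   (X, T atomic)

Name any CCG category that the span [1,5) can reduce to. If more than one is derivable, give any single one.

[0,7] S   >
  [0,1] "the" : S/PP
  [1,7] PP   >
    [1,5] PP/NP   <
      [1,4] NP   >
        [1,2] NP/(NP\PP)   >T
          [1,2] "in" : PP
        [2,4] NP\PP   >
          [2,3] "map" : (NP\PP)/N
          [3,4] "slowly" : N
      [4,5] "plan" : (PP/NP)\NP
    [5,7] NP   >
      [5,6] "built" : NP/PP
      [6,7] "idea" : PP

PP/NP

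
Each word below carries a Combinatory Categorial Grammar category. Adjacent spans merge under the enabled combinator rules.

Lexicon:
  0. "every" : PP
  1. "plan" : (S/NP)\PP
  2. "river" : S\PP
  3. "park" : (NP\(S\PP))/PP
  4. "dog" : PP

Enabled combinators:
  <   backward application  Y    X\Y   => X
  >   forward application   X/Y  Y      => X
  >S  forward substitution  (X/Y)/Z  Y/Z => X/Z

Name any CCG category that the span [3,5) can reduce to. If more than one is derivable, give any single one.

NP\(S\PP)

[0,5] S   >
  [0,2] S/NP   <
    [0,1] "every" : PP
    [1,2] "plan" : (S/NP)\PP
  [2,5] NP   <
    [2,3] "river" : S\PP
    [3,5] NP\(S\PP)   >
      [3,4] "park" : (NP\(S\PP))/PP
      [4,5] "dog" : PP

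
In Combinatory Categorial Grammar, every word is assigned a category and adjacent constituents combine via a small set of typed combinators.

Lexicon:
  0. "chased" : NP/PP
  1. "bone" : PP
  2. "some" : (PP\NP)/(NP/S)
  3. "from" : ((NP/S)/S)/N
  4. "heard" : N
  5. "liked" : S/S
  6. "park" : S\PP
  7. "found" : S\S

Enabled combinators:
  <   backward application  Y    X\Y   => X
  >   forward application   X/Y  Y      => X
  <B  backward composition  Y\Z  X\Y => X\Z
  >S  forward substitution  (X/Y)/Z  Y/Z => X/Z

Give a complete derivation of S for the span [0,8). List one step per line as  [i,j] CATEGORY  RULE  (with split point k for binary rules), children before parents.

[0,8] S   <
  [0,6] PP   <
    [0,2] NP   >
      [0,1] "chased" : NP/PP
      [1,2] "bone" : PP
    [2,6] PP\NP   >
      [2,3] "some" : (PP\NP)/(NP/S)
      [3,6] NP/S   >S
        [3,5] (NP/S)/S   >
          [3,4] "from" : ((NP/S)/S)/N
          [4,5] "heard" : N
        [5,6] "liked" : S/S
  [6,8] S\PP   <B
    [6,7] "park" : S\PP
    [7,8] "found" : S\S

[0,1] NP/PP  lex  "chased"
[1,2] PP  lex  "bone"
[0,2] NP  >  k=1
[2,3] (PP\NP)/(NP/S)  lex  "some"
[3,4] ((NP/S)/S)/N  lex  "from"
[4,5] N  lex  "heard"
[3,5] (NP/S)/S  >  k=4
[5,6] S/S  lex  "liked"
[3,6] NP/S  >S  k=5
[2,6] PP\NP  >  k=3
[0,6] PP  <  k=2
[6,7] S\PP  lex  "park"
[7,8] S\S  lex  "found"
[6,8] S\PP  <B  k=7
[0,8] S  <  k=6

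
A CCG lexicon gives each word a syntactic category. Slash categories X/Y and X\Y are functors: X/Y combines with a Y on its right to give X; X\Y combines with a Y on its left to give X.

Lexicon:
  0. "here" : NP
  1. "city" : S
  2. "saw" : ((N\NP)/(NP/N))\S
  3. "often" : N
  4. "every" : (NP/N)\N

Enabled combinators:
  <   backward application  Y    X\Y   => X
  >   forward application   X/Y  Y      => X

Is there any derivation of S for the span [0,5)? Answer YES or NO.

NO

NP S ((N\NP)/(NP/N))\S N (NP/N)\N
CKY chart[0,5] = {N}; S ∉ chart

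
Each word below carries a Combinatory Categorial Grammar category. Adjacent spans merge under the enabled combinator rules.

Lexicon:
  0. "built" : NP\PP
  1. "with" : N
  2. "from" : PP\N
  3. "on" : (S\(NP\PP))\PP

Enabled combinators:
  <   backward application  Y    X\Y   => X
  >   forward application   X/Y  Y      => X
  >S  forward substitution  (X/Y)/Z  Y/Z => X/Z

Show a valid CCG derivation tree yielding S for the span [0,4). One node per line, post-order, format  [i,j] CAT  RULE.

[0,4] S   <
  [0,1] "built" : NP\PP
  [1,4] S\(NP\PP)   <
    [1,3] PP   <
      [1,2] "with" : N
      [2,3] "from" : PP\N
    [3,4] "on" : (S\(NP\PP))\PP

[0,1] NP\PP  lex  "built"
[1,2] N  lex  "with"
[2,3] PP\N  lex  "from"
[1,3] PP  <  k=2
[3,4] (S\(NP\PP))\PP  lex  "on"
[1,4] S\(NP\PP)  <  k=3
[0,4] S  <  k=1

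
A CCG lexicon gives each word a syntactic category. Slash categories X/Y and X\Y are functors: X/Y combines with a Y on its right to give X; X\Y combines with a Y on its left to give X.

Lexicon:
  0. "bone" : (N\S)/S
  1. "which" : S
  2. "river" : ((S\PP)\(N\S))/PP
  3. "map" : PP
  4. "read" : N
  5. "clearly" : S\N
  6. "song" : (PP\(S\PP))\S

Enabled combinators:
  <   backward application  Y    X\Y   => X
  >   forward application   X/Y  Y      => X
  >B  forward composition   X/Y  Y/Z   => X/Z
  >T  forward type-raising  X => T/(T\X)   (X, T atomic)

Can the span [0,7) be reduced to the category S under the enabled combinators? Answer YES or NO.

(N\S)/S S ((S\PP)\(N\S))/PP PP N S\N (PP\(S\PP))\S
CKY chart[0,7] = {N/(N\PP), NP/(NP\PP), PP, PP/(PP\PP), S/(S\PP)}; S ∉ chart

NO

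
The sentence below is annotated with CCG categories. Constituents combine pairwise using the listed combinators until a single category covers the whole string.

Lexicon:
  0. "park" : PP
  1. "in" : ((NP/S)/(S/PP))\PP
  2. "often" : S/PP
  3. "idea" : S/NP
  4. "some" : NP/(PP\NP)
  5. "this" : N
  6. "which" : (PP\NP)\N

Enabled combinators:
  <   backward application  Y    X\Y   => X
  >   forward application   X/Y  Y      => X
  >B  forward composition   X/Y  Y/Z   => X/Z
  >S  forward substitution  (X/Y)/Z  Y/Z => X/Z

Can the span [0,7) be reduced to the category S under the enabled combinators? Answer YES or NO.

PP ((NP/S)/(S/PP))\PP S/PP S/NP NP/(PP\NP) N (PP\NP)\N
CKY chart[0,7] = {NP}; S ∉ chart

NO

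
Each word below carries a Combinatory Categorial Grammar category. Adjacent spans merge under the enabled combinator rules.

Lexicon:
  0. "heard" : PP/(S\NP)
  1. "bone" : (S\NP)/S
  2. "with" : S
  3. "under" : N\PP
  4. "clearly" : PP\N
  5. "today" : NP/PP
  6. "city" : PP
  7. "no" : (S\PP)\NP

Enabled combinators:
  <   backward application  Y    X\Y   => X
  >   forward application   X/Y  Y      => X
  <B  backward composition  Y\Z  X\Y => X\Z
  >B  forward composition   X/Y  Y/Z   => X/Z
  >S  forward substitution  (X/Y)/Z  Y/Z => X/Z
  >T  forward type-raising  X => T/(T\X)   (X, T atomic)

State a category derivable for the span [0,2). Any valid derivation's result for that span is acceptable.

PP/S

[0,8] S   <
  [0,4] N   <
    [0,3] PP   >
      [0,2] PP/S   >B
        [0,1] "heard" : PP/(S\NP)
        [1,2] "bone" : (S\NP)/S
      [2,3] "with" : S
    [3,4] "under" : N\PP
  [4,8] S\N   <B
    [4,5] "clearly" : PP\N
    [5,8] S\PP   <
      [5,7] NP   >
        [5,6] "today" : NP/PP
        [6,7] "city" : PP
      [7,8] "no" : (S\PP)\NP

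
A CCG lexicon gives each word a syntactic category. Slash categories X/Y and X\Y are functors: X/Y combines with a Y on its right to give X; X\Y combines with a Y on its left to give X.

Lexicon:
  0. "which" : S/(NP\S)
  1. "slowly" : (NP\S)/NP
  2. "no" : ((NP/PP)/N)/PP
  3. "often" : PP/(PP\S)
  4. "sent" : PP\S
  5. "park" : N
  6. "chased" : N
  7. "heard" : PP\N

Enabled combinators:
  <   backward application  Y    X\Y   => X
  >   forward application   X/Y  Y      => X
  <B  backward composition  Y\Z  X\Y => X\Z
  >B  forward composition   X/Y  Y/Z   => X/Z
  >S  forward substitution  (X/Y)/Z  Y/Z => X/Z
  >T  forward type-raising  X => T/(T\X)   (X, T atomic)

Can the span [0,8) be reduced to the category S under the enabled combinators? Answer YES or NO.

[0,8] S   >
  [0,1] "which" : S/(NP\S)
  [1,8] NP\S   >
    [1,2] "slowly" : (NP\S)/NP
    [2,8] NP   >
      [2,6] NP/PP   >
        [2,5] (NP/PP)/N   >
          [2,3] "no" : ((NP/PP)/N)/PP
          [3,5] PP   >
            [3,4] "often" : PP/(PP\S)
            [4,5] "sent" : PP\S
        [5,6] "park" : N
      [6,8] PP   >
        [6,7] PP/(PP\N)   >T
          [6,7] "chased" : N
        [7,8] "heard" : PP\N

YES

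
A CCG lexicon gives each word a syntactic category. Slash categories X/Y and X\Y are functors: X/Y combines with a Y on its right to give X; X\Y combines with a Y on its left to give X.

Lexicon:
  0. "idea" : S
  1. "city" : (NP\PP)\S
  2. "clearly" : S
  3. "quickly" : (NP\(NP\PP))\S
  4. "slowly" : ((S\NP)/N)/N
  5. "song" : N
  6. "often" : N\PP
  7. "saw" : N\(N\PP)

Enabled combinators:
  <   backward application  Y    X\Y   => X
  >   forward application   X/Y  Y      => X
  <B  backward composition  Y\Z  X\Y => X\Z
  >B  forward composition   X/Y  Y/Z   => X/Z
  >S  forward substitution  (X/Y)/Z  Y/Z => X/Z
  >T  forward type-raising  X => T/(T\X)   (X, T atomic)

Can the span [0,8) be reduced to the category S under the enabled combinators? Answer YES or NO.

YES

[0,8] S   <
  [0,4] NP   <
    [0,2] NP\PP   <
      [0,1] "idea" : S
      [1,2] "city" : (NP\PP)\S
    [2,4] NP\(NP\PP)   <
      [2,3] "clearly" : S
      [3,4] "quickly" : (NP\(NP\PP))\S
  [4,8] S\NP   >
    [4,6] (S\NP)/N   >
      [4,5] "slowly" : ((S\NP)/N)/N
      [5,6] "song" : N
    [6,8] N   <
      [6,7] "often" : N\PP
      [7,8] "saw" : N\(N\PP)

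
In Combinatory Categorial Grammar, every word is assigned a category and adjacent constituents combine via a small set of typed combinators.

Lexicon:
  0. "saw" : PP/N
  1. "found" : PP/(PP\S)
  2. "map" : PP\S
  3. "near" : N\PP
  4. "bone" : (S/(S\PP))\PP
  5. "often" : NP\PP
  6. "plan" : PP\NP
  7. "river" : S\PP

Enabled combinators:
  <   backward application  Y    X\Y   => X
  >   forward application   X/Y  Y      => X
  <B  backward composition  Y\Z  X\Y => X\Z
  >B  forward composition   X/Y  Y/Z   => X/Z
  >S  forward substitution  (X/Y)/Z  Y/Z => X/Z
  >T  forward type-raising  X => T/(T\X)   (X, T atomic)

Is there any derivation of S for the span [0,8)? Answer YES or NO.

[0,8] S   >
  [0,5] S/(S\PP)   <
    [0,4] PP   >
      [0,1] "saw" : PP/N
      [1,4] N   <
        [1,3] PP   >
          [1,2] "found" : PP/(PP\S)
          [2,3] "map" : PP\S
        [3,4] "near" : N\PP
    [4,5] "bone" : (S/(S\PP))\PP
  [5,8] S\PP   <B
    [5,7] PP\PP   <B
      [5,6] "often" : NP\PP
      [6,7] "plan" : PP\NP
    [7,8] "river" : S\PP

YES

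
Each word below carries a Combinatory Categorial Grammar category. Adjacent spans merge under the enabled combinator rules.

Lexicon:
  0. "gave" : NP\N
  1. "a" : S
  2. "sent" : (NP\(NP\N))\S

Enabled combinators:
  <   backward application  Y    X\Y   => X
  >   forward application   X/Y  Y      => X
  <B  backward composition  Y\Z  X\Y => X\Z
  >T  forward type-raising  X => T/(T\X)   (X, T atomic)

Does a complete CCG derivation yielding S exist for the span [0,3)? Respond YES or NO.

NP\N S (NP\(NP\N))\S
CKY chart[0,3] = {N/(N\NP), NP, NP/(NP\NP), PP/(PP\NP), S/(S\NP)}; S ∉ chart

NO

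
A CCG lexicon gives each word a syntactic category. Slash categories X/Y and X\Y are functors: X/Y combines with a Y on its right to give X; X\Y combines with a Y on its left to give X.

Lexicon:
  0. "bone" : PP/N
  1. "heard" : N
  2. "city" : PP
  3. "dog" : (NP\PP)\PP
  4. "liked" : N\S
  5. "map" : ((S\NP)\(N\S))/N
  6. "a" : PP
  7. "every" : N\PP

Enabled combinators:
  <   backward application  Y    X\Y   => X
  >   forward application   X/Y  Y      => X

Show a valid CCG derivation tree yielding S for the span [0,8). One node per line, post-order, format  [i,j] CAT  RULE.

[0,8] S   <
  [0,4] NP   <
    [0,2] PP   >
      [0,1] "bone" : PP/N
      [1,2] "heard" : N
    [2,4] NP\PP   <
      [2,3] "city" : PP
      [3,4] "dog" : (NP\PP)\PP
  [4,8] S\NP   <
    [4,5] "liked" : N\S
    [5,8] (S\NP)\(N\S)   >
      [5,6] "map" : ((S\NP)\(N\S))/N
      [6,8] N   <
        [6,7] "a" : PP
        [7,8] "every" : N\PP

[0,1] PP/N  lex  "bone"
[1,2] N  lex  "heard"
[0,2] PP  >  k=1
[2,3] PP  lex  "city"
[3,4] (NP\PP)\PP  lex  "dog"
[2,4] NP\PP  <  k=3
[0,4] NP  <  k=2
[4,5] N\S  lex  "liked"
[5,6] ((S\NP)\(N\S))/N  lex  "map"
[6,7] PP  lex  "a"
[7,8] N\PP  lex  "every"
[6,8] N  <  k=7
[5,8] (S\NP)\(N\S)  >  k=6
[4,8] S\NP  <  k=5
[0,8] S  <  k=4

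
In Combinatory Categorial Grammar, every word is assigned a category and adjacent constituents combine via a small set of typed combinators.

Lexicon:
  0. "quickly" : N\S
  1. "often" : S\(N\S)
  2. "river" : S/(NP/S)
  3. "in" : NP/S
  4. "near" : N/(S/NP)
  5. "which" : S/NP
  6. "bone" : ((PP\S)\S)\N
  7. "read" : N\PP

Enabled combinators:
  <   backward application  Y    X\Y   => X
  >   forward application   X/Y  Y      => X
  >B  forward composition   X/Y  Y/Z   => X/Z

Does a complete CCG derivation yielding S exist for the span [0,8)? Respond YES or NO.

NO

N\S S\(N\S) S/(NP/S) NP/S N/(S/NP) S/NP ((PP\S)\S)\N N\PP
CKY chart[0,8] = {N}; S ∉ chart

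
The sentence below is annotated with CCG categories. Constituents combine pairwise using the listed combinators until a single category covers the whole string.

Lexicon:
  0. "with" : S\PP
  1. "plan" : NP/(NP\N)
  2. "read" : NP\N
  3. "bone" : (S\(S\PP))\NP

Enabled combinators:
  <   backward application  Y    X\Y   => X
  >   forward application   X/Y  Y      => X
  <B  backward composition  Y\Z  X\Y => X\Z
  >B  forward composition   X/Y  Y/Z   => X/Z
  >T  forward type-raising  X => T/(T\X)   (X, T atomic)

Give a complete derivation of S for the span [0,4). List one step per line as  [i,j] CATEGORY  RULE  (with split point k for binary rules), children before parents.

[0,1] S\PP  lex  "with"
[1,2] NP/(NP\N)  lex  "plan"
[2,3] NP\N  lex  "read"
[1,3] NP  >  k=2
[3,4] (S\(S\PP))\NP  lex  "bone"
[1,4] S\(S\PP)  <  k=3
[0,4] S  <  k=1

[0,4] S   <
  [0,1] "with" : S\PP
  [1,4] S\(S\PP)   <
    [1,3] NP   >
      [1,2] "plan" : NP/(NP\N)
      [2,3] "read" : NP\N
    [3,4] "bone" : (S\(S\PP))\NP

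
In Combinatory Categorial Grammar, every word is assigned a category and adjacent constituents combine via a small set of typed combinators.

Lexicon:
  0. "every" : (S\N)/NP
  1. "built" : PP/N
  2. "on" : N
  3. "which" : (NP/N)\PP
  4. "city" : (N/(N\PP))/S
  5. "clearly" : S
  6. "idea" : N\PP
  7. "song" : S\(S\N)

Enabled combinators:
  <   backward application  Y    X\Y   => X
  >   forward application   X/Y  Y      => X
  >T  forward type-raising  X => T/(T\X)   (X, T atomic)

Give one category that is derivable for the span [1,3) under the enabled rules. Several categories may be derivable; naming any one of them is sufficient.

[0,8] S   <
  [0,7] S\N   >
    [0,1] "every" : (S\N)/NP
    [1,7] NP   >
      [1,4] NP/N   <
        [1,3] PP   >
          [1,2] "built" : PP/N
          [2,3] "on" : N
        [3,4] "which" : (NP/N)\PP
      [4,7] N   >
        [4,6] N/(N\PP)   >
          [4,5] "city" : (N/(N\PP))/S
          [5,6] "clearly" : S
        [6,7] "idea" : N\PP
  [7,8] "song" : S\(S\N)

PP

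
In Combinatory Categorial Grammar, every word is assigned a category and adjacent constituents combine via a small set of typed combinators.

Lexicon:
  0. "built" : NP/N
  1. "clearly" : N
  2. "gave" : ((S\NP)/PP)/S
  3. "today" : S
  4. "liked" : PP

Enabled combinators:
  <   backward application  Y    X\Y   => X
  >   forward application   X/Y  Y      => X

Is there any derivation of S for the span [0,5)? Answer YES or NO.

[0,5] S   <
  [0,2] NP   >
    [0,1] "built" : NP/N
    [1,2] "clearly" : N
  [2,5] S\NP   >
    [2,4] (S\NP)/PP   >
      [2,3] "gave" : ((S\NP)/PP)/S
      [3,4] "today" : S
    [4,5] "liked" : PP

YES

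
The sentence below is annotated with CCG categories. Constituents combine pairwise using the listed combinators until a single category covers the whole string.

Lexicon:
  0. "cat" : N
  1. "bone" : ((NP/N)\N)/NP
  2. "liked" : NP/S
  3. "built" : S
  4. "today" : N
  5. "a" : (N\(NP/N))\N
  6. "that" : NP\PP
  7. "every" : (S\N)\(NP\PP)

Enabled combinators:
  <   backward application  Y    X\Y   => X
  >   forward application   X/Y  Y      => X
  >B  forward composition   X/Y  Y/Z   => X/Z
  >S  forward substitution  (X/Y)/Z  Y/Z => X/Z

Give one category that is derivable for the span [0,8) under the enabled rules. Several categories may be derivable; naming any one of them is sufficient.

[0,8] S   <
  [0,6] N   <
    [0,4] NP/N   <
      [0,1] "cat" : N
      [1,4] (NP/N)\N   >
        [1,2] "bone" : ((NP/N)\N)/NP
        [2,4] NP   >
          [2,3] "liked" : NP/S
          [3,4] "built" : S
    [4,6] N\(NP/N)   <
      [4,5] "today" : N
      [5,6] "a" : (N\(NP/N))\N
  [6,8] S\N   <
    [6,7] "that" : NP\PP
    [7,8] "every" : (S\N)\(NP\PP)

S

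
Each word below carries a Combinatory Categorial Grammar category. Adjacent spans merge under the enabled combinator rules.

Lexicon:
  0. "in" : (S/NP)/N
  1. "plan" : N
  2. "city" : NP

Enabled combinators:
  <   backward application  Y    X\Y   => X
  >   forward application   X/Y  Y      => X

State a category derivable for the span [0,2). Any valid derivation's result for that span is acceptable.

S/NP

[0,3] S   >
  [0,2] S/NP   >
    [0,1] "in" : (S/NP)/N
    [1,2] "plan" : N
  [2,3] "city" : NP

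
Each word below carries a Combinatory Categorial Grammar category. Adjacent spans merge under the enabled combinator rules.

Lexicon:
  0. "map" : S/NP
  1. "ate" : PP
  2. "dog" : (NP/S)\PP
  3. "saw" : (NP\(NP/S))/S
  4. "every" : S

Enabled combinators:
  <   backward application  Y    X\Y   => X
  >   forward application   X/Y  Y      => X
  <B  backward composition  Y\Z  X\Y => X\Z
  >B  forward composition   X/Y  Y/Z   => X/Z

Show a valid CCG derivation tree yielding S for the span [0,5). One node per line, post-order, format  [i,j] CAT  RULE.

[0,5] S   >
  [0,1] "map" : S/NP
  [1,5] NP   <
    [1,3] NP/S   <
      [1,2] "ate" : PP
      [2,3] "dog" : (NP/S)\PP
    [3,5] NP\(NP/S)   >
      [3,4] "saw" : (NP\(NP/S))/S
      [4,5] "every" : S

[0,1] S/NP  lex  "map"
[1,2] PP  lex  "ate"
[2,3] (NP/S)\PP  lex  "dog"
[1,3] NP/S  <  k=2
[3,4] (NP\(NP/S))/S  lex  "saw"
[4,5] S  lex  "every"
[3,5] NP\(NP/S)  >  k=4
[1,5] NP  <  k=3
[0,5] S  >  k=1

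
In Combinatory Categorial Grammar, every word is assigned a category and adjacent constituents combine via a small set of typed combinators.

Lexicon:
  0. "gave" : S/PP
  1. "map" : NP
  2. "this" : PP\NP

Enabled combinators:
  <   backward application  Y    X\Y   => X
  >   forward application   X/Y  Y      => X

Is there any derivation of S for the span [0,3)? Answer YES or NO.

[0,3] S   >
  [0,1] "gave" : S/PP
  [1,3] PP   <
    [1,2] "map" : NP
    [2,3] "this" : PP\NP

YES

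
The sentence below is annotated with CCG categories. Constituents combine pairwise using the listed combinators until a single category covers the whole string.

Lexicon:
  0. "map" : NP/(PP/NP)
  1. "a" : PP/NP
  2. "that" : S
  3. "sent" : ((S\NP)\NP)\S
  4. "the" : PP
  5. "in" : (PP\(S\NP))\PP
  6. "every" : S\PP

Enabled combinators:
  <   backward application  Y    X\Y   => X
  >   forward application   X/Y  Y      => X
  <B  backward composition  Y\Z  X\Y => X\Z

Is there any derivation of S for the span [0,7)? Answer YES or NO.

[0,7] S   <
  [0,2] NP   >
    [0,1] "map" : NP/(PP/NP)
    [1,2] "a" : PP/NP
  [2,7] S\NP   <B
    [2,6] PP\NP   <B
      [2,4] (S\NP)\NP   <
        [2,3] "that" : S
        [3,4] "sent" : ((S\NP)\NP)\S
      [4,6] PP\(S\NP)   <
        [4,5] "the" : PP
        [5,6] "in" : (PP\(S\NP))\PP
    [6,7] "every" : S\PP

YES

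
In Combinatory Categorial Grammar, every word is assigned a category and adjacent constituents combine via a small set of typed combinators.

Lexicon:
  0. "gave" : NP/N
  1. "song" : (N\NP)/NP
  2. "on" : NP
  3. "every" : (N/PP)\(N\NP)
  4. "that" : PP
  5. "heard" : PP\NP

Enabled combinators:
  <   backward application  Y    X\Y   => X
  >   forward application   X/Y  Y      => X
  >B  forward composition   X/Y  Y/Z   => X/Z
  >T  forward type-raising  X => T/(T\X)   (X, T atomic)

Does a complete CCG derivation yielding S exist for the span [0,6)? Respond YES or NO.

NO

NP/N (N\NP)/NP NP (N/PP)\(N\NP) PP PP\NP
CKY chart[0,6] = {N/(N\PP), NP/(NP\PP), PP, PP/(PP\PP), S/(S\PP)}; S ∉ chart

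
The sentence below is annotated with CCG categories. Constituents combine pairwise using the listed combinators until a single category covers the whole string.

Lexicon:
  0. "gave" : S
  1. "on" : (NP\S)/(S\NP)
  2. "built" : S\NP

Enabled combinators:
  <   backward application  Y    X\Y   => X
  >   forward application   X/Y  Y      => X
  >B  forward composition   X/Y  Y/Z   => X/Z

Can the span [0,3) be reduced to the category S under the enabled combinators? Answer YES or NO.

S (NP\S)/(S\NP) S\NP
CKY chart[0,3] = {NP}; S ∉ chart

NO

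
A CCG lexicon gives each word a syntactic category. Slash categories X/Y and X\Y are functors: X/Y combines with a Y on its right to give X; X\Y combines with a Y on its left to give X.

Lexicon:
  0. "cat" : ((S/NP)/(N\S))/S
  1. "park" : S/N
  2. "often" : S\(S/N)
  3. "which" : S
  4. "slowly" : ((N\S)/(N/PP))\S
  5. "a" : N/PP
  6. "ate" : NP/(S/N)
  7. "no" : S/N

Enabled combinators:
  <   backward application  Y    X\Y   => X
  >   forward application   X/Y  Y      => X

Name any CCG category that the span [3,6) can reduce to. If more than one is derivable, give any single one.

N\S

[0,8] S   >
  [0,6] S/NP   >
    [0,3] (S/NP)/(N\S)   >
      [0,1] "cat" : ((S/NP)/(N\S))/S
      [1,3] S   <
        [1,2] "park" : S/N
        [2,3] "often" : S\(S/N)
    [3,6] N\S   >
      [3,5] (N\S)/(N/PP)   <
        [3,4] "which" : S
        [4,5] "slowly" : ((N\S)/(N/PP))\S
      [5,6] "a" : N/PP
  [6,8] NP   >
    [6,7] "ate" : NP/(S/N)
    [7,8] "no" : S/N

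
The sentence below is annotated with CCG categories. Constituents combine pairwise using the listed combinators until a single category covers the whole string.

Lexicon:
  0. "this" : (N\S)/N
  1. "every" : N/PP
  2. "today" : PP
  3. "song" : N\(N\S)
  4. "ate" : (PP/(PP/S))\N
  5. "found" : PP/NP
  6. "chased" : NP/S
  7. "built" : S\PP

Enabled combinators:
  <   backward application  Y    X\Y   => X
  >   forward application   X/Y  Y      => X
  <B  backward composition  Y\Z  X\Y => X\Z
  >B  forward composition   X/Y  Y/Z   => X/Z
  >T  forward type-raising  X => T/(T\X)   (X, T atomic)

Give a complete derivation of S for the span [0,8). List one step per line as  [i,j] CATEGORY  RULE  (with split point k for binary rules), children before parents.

[0,8] S   <
  [0,7] PP   >
    [0,5] PP/(PP/S)   <
      [0,4] N   <
        [0,3] N\S   >
          [0,1] "this" : (N\S)/N
          [1,3] N   >
            [1,2] "every" : N/PP
            [2,3] "today" : PP
        [3,4] "song" : N\(N\S)
      [4,5] "ate" : (PP/(PP/S))\N
    [5,7] PP/S   >B
      [5,6] "found" : PP/NP
      [6,7] "chased" : NP/S
  [7,8] "built" : S\PP

[0,1] (N\S)/N  lex  "this"
[1,2] N/PP  lex  "every"
[2,3] PP  lex  "today"
[1,3] N  >  k=2
[0,3] N\S  >  k=1
[3,4] N\(N\S)  lex  "song"
[0,4] N  <  k=3
[4,5] (PP/(PP/S))\N  lex  "ate"
[0,5] PP/(PP/S)  <  k=4
[5,6] PP/NP  lex  "found"
[6,7] NP/S  lex  "chased"
[5,7] PP/S  >B  k=6
[0,7] PP  >  k=5
[7,8] S\PP  lex  "built"
[0,8] S  <  k=7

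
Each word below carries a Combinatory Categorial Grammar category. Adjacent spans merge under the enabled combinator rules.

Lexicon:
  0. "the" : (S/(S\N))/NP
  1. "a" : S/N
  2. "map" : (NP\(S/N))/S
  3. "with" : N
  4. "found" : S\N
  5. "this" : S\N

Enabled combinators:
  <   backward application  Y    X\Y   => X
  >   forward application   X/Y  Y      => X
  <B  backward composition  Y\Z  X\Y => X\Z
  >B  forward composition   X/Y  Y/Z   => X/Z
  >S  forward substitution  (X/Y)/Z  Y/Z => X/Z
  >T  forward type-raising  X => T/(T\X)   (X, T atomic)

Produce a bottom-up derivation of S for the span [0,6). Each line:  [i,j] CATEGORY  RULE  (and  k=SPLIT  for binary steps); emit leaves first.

[0,1] (S/(S\N))/NP  lex  "the"
[1,2] S/N  lex  "a"
[2,3] (NP\(S/N))/S  lex  "map"
[3,4] N  lex  "with"
[3,4] S/(S\N)  >T
[4,5] S\N  lex  "found"
[3,5] S  >  k=4
[2,5] NP\(S/N)  >  k=3
[1,5] NP  <  k=2
[0,5] S/(S\N)  >  k=1
[5,6] S\N  lex  "this"
[0,6] S  >  k=5

[0,6] S   >
  [0,5] S/(S\N)   >
    [0,1] "the" : (S/(S\N))/NP
    [1,5] NP   <
      [1,2] "a" : S/N
      [2,5] NP\(S/N)   >
        [2,3] "map" : (NP\(S/N))/S
        [3,5] S   >
          [3,4] S/(S\N)   >T
            [3,4] "with" : N
          [4,5] "found" : S\N
  [5,6] "this" : S\N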